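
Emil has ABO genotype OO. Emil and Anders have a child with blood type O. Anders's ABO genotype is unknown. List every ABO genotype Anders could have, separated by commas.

For each candidate genotype of Anders, check whether crossing it with OO can produce every observed child phenotype.
  AA → possible child types {A} ✗
  AB → possible child types {A, B} ✗
  AO → possible child types {O, A} ✓
  BB → possible child types {B} ✗
  BO → possible child types {O, B} ✓
  OO → possible child types {O} ✓

AO, BO, OO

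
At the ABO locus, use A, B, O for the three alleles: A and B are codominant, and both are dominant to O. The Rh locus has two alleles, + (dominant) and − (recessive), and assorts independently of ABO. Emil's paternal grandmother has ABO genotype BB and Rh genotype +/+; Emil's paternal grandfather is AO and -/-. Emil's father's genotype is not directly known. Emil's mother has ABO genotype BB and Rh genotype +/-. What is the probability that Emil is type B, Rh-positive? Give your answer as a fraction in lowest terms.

9/16

Emil's father's ABO genotype from BB × AO: 1/2 AB, 1/2 BO.
Crossing each possibility with the mother BB and summing P(type B): 1/2·1/2 + 1/2·1 = 3/4.
Similarly for Rh via the father's Rh distribution: P(Rh+) = 3/4.
Independent loci: 3/4 × 3/4 = 9/16.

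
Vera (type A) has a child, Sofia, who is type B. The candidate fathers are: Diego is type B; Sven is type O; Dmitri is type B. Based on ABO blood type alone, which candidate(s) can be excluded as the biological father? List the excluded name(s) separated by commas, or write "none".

Sven

A candidate is excluded only if no genotype consistent with his phenotype could produce a type B child with a type A mother.
Sven (type O): no genotype consistent with that phenotype can produce a type-B child with a type-A mother.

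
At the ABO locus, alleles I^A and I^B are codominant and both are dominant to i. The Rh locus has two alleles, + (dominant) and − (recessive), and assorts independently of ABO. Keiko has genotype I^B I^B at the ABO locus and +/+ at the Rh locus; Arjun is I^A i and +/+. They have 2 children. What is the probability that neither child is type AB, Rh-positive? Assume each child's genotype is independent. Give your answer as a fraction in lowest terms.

ABO cross I^B I^B × I^A i → 1/2 B, 1/2 AB.
Rh cross +/+ × +/+ → 1 Rh+; so P(type AB, Rh-positive) = 1/2 × 1 = 1/2 per child.
P(not type AB, Rh-positive) = 1/2 for one child; (1/2)^2 = 1/4.

1/4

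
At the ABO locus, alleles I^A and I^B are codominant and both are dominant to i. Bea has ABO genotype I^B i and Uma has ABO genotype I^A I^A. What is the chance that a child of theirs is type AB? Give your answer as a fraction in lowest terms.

1/2

ABO cross I^B i × I^A I^A → offspring phenotypes: 1/2 A, 1/2 AB.
So P(type AB) = 1/2.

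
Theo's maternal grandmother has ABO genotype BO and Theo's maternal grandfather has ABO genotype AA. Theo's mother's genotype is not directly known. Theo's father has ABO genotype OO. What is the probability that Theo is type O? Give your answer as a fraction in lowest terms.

Theo's mother's ABO genotype from BO × AA: 1/2 AB, 1/2 AO.
Crossing each possibility with the father OO and summing P(type O): 1/2·0 + 1/2·1/2 = 1/4.

1/4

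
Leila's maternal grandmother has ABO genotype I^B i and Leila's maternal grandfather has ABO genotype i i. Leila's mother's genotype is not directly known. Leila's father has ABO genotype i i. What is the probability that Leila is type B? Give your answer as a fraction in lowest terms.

Leila's mother's ABO genotype from I^B i × i i: 1/2 I^B i, 1/2 i i.
Crossing each possibility with the father i i and summing P(type B): 1/2·1/2 + 1/2·0 = 1/4.

1/4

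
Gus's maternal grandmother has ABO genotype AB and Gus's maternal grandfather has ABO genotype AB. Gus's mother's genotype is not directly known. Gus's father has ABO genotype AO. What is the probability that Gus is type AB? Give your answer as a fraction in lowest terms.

Gus's mother's ABO genotype from AB × AB: 1/4 AA, 1/2 AB, 1/4 BB.
Crossing each possibility with the father AO and summing P(type AB): 1/4·0 + 1/2·1/4 + 1/4·1/2 = 1/4.

1/4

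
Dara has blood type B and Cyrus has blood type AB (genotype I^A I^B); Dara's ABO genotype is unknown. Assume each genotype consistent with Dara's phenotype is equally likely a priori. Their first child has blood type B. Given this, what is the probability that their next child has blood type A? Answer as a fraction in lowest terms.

Possible genotypes: Dara ∈ {I^B I^B, I^B i}; Cyrus ∈ {I^A I^B}.
Weight each parental genotype pair by prior × P(type-B child):
  I^B I^B × I^A I^B: posterior weight 1/2; P(next child type A) = 0.
  I^B i × I^A I^B: posterior weight 1/2; P(next child type A) = 1/4.
Weighted sum = 1/8.

1/8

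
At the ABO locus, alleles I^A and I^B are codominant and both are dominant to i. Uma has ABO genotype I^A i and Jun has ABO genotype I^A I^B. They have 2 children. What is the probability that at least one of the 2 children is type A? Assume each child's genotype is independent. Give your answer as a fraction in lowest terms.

3/4

ABO cross I^A i × I^A I^B → 1/2 A, 1/4 B, 1/4 AB.
So P(type A) = 1/2 per child.
P(none) = (1/2)^2 = 1/4; P(at least one) = 1 − 1/4 = 3/4.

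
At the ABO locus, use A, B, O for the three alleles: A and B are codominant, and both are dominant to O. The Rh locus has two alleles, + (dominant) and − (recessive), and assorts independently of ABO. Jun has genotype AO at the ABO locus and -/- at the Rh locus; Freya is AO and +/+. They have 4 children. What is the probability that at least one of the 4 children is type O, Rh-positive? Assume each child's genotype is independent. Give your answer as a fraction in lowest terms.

175/256

ABO cross AO × AO → 1/4 O, 3/4 A.
Rh cross -/- × +/+ → 1 Rh+; so P(type O, Rh-positive) = 1/4 × 1 = 1/4 per child.
P(none) = (3/4)^4 = 81/256; P(at least one) = 1 − 81/256 = 175/256.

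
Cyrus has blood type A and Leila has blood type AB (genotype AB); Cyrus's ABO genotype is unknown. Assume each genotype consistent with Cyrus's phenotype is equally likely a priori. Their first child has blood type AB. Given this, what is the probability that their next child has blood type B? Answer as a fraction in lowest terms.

Possible genotypes: Cyrus ∈ {AA, AO}; Leila ∈ {AB}.
Weight each parental genotype pair by prior × P(type-AB child):
  AA × AB: posterior weight 2/3; P(next child type B) = 0.
  AO × AB: posterior weight 1/3; P(next child type B) = 1/4.
Weighted sum = 1/12.

1/12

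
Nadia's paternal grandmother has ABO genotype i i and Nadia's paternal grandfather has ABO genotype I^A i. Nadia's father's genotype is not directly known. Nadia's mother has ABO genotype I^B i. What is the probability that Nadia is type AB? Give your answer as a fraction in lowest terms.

1/8

Nadia's father's ABO genotype from i i × I^A i: 1/2 I^A i, 1/2 i i.
Crossing each possibility with the mother I^B i and summing P(type AB): 1/2·1/4 + 1/2·0 = 1/8.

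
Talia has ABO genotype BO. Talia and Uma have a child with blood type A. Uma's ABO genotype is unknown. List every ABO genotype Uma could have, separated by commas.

For each candidate genotype of Uma, check whether crossing it with BO can produce every observed child phenotype.
  AA → possible child types {A, AB} ✓
  AB → possible child types {A, B, AB} ✓
  AO → possible child types {O, A, B, AB} ✓
  BB → possible child types {B} ✗
  BO → possible child types {O, B} ✗
  OO → possible child types {O, B} ✗

AA, AB, AO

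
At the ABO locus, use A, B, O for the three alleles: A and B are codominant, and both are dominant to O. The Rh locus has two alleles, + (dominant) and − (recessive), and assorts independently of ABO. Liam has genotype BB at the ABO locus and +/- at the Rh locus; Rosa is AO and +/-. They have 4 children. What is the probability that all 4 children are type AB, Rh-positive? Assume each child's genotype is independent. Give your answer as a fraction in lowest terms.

ABO cross BB × AO → 1/2 B, 1/2 AB.
Rh cross +/- × +/- → 3/4 Rh+, 1/4 Rh-; so P(type AB, Rh-positive) = 1/2 × 3/4 = 3/8 per child.
All 4 independent: (3/8)^4 = 81/4096.

81/4096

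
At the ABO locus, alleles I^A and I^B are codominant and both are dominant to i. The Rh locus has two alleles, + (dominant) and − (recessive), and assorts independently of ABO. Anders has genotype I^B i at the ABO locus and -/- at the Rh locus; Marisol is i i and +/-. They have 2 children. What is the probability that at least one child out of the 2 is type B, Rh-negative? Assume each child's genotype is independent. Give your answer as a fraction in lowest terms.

7/16

ABO cross I^B i × i i → 1/2 O, 1/2 B.
Rh cross -/- × +/- → 1/2 Rh+, 1/2 Rh-; so P(type B, Rh-negative) = 1/2 × 1/2 = 1/4 per child.
P(none) = (3/4)^2 = 9/16; P(at least one) = 1 − 9/16 = 7/16.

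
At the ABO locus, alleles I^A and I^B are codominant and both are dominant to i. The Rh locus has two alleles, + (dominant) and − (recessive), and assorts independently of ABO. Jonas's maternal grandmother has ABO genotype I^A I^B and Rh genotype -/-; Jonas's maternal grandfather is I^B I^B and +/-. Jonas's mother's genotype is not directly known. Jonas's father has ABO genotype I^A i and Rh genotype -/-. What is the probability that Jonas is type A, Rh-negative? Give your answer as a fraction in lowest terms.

3/16

Jonas's mother's ABO genotype from I^A I^B × I^B I^B: 1/2 I^A I^B, 1/2 I^B I^B.
Crossing each possibility with the father I^A i and summing P(type A): 1/2·1/2 + 1/2·0 = 1/4.
Similarly for Rh via the mother's Rh distribution: P(Rh-) = 3/4.
Independent loci: 1/4 × 3/4 = 3/16.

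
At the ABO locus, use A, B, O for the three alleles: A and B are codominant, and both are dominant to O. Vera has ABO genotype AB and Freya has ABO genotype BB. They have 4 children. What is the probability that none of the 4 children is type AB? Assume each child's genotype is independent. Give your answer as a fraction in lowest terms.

1/16

ABO cross AB × BB → 1/2 B, 1/2 AB.
So P(type AB) = 1/2 per child.
P(not type AB) = 1/2 for one child; (1/2)^4 = 1/16.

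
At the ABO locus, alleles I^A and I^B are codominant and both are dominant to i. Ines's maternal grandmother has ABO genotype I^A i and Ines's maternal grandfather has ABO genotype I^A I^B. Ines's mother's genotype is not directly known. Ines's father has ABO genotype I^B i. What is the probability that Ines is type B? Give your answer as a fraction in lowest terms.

Ines's mother's ABO genotype from I^A i × I^A I^B: 1/4 I^A I^A, 1/4 I^A I^B, 1/4 I^A i, 1/4 I^B i.
Crossing each possibility with the father I^B i and summing P(type B): 1/4·0 + 1/4·1/2 + 1/4·1/4 + 1/4·3/4 = 3/8.

3/8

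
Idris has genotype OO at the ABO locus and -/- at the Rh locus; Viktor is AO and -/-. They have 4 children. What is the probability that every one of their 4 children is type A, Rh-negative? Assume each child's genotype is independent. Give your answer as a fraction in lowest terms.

1/16

ABO cross OO × AO → 1/2 O, 1/2 A.
Rh cross -/- × -/- → 1 Rh-; so P(type A, Rh-negative) = 1/2 × 1 = 1/2 per child.
All 4 independent: (1/2)^4 = 1/16.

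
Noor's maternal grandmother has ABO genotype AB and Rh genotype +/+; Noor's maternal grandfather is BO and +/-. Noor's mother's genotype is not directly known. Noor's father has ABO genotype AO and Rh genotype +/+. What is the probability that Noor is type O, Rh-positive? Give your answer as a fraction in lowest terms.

1/8

Noor's mother's ABO genotype from AB × BO: 1/4 AB, 1/4 AO, 1/4 BB, 1/4 BO.
Crossing each possibility with the father AO and summing P(type O): 1/4·0 + 1/4·1/4 + 1/4·0 + 1/4·1/4 = 1/8.
Similarly for Rh via the mother's Rh distribution: P(Rh+) = 1.
Independent loci: 1/8 × 1 = 1/8.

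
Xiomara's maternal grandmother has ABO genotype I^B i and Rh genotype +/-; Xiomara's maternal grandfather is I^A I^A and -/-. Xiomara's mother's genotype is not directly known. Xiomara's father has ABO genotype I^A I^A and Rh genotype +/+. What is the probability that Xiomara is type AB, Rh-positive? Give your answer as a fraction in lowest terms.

1/4

Xiomara's mother's ABO genotype from I^B i × I^A I^A: 1/2 I^A I^B, 1/2 I^A i.
Crossing each possibility with the father I^A I^A and summing P(type AB): 1/2·1/2 + 1/2·0 = 1/4.
Similarly for Rh via the mother's Rh distribution: P(Rh+) = 1.
Independent loci: 1/4 × 1 = 1/4.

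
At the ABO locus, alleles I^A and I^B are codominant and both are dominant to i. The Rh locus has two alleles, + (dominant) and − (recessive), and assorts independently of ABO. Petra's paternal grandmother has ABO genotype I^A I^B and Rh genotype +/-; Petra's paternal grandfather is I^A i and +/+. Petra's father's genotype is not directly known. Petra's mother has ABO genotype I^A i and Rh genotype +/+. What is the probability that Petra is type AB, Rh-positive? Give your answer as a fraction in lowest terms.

Petra's father's ABO genotype from I^A I^B × I^A i: 1/4 I^A I^A, 1/4 I^A I^B, 1/4 I^A i, 1/4 I^B i.
Crossing each possibility with the mother I^A i and summing P(type AB): 1/4·0 + 1/4·1/4 + 1/4·0 + 1/4·1/4 = 1/8.
Similarly for Rh via the father's Rh distribution: P(Rh+) = 1.
Independent loci: 1/8 × 1 = 1/8.

1/8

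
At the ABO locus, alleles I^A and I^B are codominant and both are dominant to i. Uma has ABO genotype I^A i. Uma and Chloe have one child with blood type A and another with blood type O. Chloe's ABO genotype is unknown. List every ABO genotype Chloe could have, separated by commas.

I^A i, I^B i, i i

For each candidate genotype of Chloe, check whether crossing it with I^A i can produce every observed child phenotype.
  I^A I^A → possible child types {A} ✗
  I^A I^B → possible child types {A, B, AB} ✗
  I^A i → possible child types {O, A} ✓
  I^B I^B → possible child types {B, AB} ✗
  I^B i → possible child types {O, A, B, AB} ✓
  i i → possible child types {O, A} ✓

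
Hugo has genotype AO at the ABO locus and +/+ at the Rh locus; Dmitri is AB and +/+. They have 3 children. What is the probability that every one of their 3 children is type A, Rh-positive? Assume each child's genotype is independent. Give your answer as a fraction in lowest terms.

1/8

ABO cross AO × AB → 1/2 A, 1/4 B, 1/4 AB.
Rh cross +/+ × +/+ → 1 Rh+; so P(type A, Rh-positive) = 1/2 × 1 = 1/2 per child.
All 3 independent: (1/2)^3 = 1/8.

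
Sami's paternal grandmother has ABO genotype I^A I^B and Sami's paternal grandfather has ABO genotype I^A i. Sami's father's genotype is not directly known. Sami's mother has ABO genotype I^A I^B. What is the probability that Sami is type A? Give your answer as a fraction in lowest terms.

3/8

Sami's father's ABO genotype from I^A I^B × I^A i: 1/4 I^A I^A, 1/4 I^A I^B, 1/4 I^A i, 1/4 I^B i.
Crossing each possibility with the mother I^A I^B and summing P(type A): 1/4·1/2 + 1/4·1/4 + 1/4·1/2 + 1/4·1/4 = 3/8.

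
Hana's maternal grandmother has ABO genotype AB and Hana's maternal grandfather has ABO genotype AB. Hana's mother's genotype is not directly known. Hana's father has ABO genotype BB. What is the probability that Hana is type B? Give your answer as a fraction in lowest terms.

Hana's mother's ABO genotype from AB × AB: 1/4 AA, 1/2 AB, 1/4 BB.
Crossing each possibility with the father BB and summing P(type B): 1/4·0 + 1/2·1/2 + 1/4·1 = 1/2.

1/2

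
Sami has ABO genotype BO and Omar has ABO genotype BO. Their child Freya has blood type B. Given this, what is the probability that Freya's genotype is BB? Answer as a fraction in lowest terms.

Cross BO × BO → 1/4 BB, 1/2 BO, 1/4 OO.
Type-B genotypes among offspring: BB (1/4), BO (1/2); total 3/4.
P(BB | type B) = (1/4) / (3/4) = 1/3.

1/3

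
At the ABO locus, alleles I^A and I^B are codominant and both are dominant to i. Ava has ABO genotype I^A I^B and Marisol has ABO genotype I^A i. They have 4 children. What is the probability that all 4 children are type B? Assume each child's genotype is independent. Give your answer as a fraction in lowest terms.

1/256

ABO cross I^A I^B × I^A i → 1/2 A, 1/4 B, 1/4 AB.
So P(type B) = 1/4 per child.
All 4 independent: (1/4)^4 = 1/256.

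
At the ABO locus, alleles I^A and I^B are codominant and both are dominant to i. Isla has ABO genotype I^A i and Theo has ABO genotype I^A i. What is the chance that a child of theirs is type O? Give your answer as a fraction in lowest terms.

ABO cross I^A i × I^A i → offspring phenotypes: 1/4 O, 3/4 A.
So P(type O) = 1/4.

1/4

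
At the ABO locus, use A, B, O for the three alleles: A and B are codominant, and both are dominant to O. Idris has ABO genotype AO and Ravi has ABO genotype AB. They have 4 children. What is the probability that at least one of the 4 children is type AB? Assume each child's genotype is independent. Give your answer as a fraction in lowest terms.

ABO cross AO × AB → 1/2 A, 1/4 B, 1/4 AB.
So P(type AB) = 1/4 per child.
P(none) = (3/4)^4 = 81/256; P(at least one) = 1 − 81/256 = 175/256.

175/256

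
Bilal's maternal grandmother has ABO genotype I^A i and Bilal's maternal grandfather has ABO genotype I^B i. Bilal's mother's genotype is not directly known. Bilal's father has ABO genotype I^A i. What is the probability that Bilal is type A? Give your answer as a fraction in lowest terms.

1/2

Bilal's mother's ABO genotype from I^A i × I^B i: 1/4 I^A I^B, 1/4 I^A i, 1/4 I^B i, 1/4 i i.
Crossing each possibility with the father I^A i and summing P(type A): 1/4·1/2 + 1/4·3/4 + 1/4·1/4 + 1/4·1/2 = 1/2.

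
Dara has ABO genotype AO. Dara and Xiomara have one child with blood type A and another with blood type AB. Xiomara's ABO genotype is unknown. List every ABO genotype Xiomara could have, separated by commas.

AB, BO

For each candidate genotype of Xiomara, check whether crossing it with AO can produce every observed child phenotype.
  AA → possible child types {A} ✗
  AB → possible child types {A, B, AB} ✓
  AO → possible child types {O, A} ✗
  BB → possible child types {B, AB} ✗
  BO → possible child types {O, A, B, AB} ✓
  OO → possible child types {O, A} ✗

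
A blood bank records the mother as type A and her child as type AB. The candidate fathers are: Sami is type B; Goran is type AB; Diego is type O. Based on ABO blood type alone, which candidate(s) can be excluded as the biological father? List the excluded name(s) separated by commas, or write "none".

A candidate is excluded only if no genotype consistent with his phenotype could produce a type AB child with a type A mother.
Diego (type O): no genotype consistent with that phenotype can produce a type-AB child with a type-A mother.

Diego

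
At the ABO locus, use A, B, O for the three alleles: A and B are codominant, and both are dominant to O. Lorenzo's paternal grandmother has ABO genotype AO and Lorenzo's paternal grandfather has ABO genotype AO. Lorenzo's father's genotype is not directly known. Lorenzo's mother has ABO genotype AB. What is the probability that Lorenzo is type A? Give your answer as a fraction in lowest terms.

Lorenzo's father's ABO genotype from AO × AO: 1/4 AA, 1/2 AO, 1/4 OO.
Crossing each possibility with the mother AB and summing P(type A): 1/4·1/2 + 1/2·1/2 + 1/4·1/2 = 1/2.

1/2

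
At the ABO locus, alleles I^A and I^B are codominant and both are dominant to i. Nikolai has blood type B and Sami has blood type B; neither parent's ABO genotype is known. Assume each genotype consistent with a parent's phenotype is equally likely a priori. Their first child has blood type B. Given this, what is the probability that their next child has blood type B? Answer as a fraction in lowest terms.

Possible genotypes: Nikolai ∈ {I^B I^B, I^B i}; Sami ∈ {I^B I^B, I^B i}.
Weight each parental genotype pair by prior × P(type-B child):
  I^B I^B × I^B I^B: posterior weight 4/15; P(next child type B) = 1.
  I^B I^B × I^B i: posterior weight 4/15; P(next child type B) = 1.
  I^B i × I^B I^B: posterior weight 4/15; P(next child type B) = 1.
  I^B i × I^B i: posterior weight 1/5; P(next child type B) = 3/4.
Weighted sum = 19/20.

19/20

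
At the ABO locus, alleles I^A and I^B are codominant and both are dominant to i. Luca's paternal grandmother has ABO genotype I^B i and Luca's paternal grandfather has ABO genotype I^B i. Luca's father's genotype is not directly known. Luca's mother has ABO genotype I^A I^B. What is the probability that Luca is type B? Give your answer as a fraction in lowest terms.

1/2

Luca's father's ABO genotype from I^B i × I^B i: 1/4 I^B I^B, 1/2 I^B i, 1/4 i i.
Crossing each possibility with the mother I^A I^B and summing P(type B): 1/4·1/2 + 1/2·1/2 + 1/4·1/2 = 1/2.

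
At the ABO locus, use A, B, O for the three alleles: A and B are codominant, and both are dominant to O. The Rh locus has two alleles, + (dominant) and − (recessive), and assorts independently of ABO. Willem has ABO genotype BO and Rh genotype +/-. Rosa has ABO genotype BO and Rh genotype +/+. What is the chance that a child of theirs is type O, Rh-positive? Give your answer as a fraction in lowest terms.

1/4

ABO cross BO × BO → offspring phenotypes: 1/4 O, 3/4 B.
Rh cross +/- × +/+ → 1 Rh+.
Independent loci: P(type O, Rh-positive) = 1/4 × 1 = 1/4.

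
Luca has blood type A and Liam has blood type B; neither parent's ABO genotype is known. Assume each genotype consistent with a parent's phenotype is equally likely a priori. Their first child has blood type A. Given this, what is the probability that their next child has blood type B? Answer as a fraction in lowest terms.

Possible genotypes: Luca ∈ {AA, AO}; Liam ∈ {BB, BO}.
Weight each parental genotype pair by prior × P(type-A child):
  AA × BO: posterior weight 2/3; P(next child type B) = 0.
  AO × BO: posterior weight 1/3; P(next child type B) = 1/4.
Weighted sum = 1/12.

1/12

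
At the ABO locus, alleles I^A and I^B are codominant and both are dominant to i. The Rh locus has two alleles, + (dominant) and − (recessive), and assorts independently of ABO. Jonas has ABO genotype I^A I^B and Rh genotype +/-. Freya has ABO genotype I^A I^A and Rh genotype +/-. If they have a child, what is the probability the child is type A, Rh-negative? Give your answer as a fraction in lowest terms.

ABO cross I^A I^B × I^A I^A → offspring phenotypes: 1/2 A, 1/2 AB.
Rh cross +/- × +/- → 3/4 Rh+, 1/4 Rh-.
Independent loci: P(type A, Rh-negative) = 1/2 × 1/4 = 1/8.

1/8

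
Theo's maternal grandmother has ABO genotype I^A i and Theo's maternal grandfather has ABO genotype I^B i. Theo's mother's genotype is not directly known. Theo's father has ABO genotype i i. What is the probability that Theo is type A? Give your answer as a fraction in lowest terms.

Theo's mother's ABO genotype from I^A i × I^B i: 1/4 I^A I^B, 1/4 I^A i, 1/4 I^B i, 1/4 i i.
Crossing each possibility with the father i i and summing P(type A): 1/4·1/2 + 1/4·1/2 + 1/4·0 + 1/4·0 = 1/4.

1/4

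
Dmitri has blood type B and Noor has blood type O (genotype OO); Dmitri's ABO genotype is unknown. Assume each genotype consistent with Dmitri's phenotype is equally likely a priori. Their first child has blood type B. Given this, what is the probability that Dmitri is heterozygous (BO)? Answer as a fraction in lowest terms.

Possible genotypes: Dmitri ∈ {BB, BO}; Noor ∈ {OO}.
Weight each parental genotype pair by prior × P(type-B child):
  BB × OO: posterior weight 2/3.
  BO × OO: posterior weight 1/3.
Sum the posterior weight over pairs where Dmitri is BO: 1/3.

1/3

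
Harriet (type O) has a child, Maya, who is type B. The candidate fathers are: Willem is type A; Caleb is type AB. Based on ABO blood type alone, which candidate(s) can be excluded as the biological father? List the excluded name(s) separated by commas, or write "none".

A candidate is excluded only if no genotype consistent with his phenotype could produce a type B child with a type O mother.
Willem (type A): no genotype consistent with that phenotype can produce a type-B child with a type-O mother.

Willem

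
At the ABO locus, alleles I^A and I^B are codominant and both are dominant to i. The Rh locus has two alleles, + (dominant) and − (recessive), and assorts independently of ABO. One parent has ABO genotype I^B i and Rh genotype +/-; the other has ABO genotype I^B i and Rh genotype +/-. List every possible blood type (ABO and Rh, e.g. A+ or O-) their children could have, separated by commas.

Gametes from I^B i × I^B i give offspring ABO genotypes I^B I^B, I^B i, i i, i.e. phenotypes O, B.
Rh cross +/- × +/- → phenotypes Rh+, Rh-.
Combining independently: O+, O-, B+, B-.

O+, O-, B+, B-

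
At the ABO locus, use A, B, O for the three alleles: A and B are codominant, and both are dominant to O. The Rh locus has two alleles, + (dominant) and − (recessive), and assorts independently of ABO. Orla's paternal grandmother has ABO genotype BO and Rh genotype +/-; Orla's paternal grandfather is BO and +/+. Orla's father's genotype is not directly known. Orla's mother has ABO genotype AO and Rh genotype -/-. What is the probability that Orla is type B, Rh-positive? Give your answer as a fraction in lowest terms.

3/16

Orla's father's ABO genotype from BO × BO: 1/4 BB, 1/2 BO, 1/4 OO.
Crossing each possibility with the mother AO and summing P(type B): 1/4·1/2 + 1/2·1/4 + 1/4·0 = 1/4.
Similarly for Rh via the father's Rh distribution: P(Rh+) = 3/4.
Independent loci: 1/4 × 3/4 = 3/16.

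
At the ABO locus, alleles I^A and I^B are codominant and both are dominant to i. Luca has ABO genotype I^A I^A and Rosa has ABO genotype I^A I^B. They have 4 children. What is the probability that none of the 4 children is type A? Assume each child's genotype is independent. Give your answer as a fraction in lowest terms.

ABO cross I^A I^A × I^A I^B → 1/2 A, 1/2 AB.
So P(type A) = 1/2 per child.
P(not type A) = 1/2 for one child; (1/2)^4 = 1/16.

1/16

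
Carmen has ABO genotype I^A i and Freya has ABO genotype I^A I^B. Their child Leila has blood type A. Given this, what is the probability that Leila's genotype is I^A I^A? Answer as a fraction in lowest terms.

1/2

Cross I^A i × I^A I^B → 1/4 I^A I^A, 1/4 I^A I^B, 1/4 I^A i, 1/4 I^B i.
Type-A genotypes among offspring: I^A I^A (1/4), I^A i (1/4); total 1/2.
P(I^A I^A | type A) = (1/4) / (1/2) = 1/2.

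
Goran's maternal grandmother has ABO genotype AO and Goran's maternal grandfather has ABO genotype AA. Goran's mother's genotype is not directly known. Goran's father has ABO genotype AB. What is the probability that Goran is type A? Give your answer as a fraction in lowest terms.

1/2

Goran's mother's ABO genotype from AO × AA: 1/2 AA, 1/2 AO.
Crossing each possibility with the father AB and summing P(type A): 1/2·1/2 + 1/2·1/2 = 1/2.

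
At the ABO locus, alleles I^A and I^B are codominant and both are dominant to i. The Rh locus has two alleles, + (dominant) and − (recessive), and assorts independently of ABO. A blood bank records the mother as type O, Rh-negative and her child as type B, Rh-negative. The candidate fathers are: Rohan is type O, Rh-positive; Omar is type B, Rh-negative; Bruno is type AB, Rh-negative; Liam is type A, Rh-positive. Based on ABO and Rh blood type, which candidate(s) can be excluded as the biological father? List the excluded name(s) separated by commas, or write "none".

A candidate is excluded only if no genotype consistent with his phenotype could produce a type B, Rh-negative child with a type O, Rh-negative mother.
Rohan (type O, Rh+): no genotype consistent with that phenotype can produce a type-B Rh- child with a type-O mother.
Liam (type A, Rh+): no genotype consistent with that phenotype can produce a type-B Rh- child with a type-O mother.

Rohan, Liam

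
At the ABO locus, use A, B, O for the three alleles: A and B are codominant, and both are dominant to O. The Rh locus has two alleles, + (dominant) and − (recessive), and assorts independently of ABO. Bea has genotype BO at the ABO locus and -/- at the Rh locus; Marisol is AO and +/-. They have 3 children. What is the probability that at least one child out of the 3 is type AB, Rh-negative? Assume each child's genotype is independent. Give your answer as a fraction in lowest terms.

169/512

ABO cross BO × AO → 1/4 O, 1/4 A, 1/4 B, 1/4 AB.
Rh cross -/- × +/- → 1/2 Rh+, 1/2 Rh-; so P(type AB, Rh-negative) = 1/4 × 1/2 = 1/8 per child.
P(none) = (7/8)^3 = 343/512; P(at least one) = 1 − 343/512 = 169/512.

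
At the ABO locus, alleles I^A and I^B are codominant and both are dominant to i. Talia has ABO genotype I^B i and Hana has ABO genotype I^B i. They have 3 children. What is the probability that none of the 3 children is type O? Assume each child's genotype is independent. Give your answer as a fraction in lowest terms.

27/64

ABO cross I^B i × I^B i → 1/4 O, 3/4 B.
So P(type O) = 1/4 per child.
P(not type O) = 3/4 for one child; (3/4)^3 = 27/64.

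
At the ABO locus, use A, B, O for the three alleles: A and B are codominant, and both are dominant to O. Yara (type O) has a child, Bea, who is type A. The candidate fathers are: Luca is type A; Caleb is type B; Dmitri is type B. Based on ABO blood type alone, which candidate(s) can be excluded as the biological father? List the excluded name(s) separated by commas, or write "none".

Caleb, Dmitri

A candidate is excluded only if no genotype consistent with his phenotype could produce a type A child with a type O mother.
Caleb (type B): no genotype consistent with that phenotype can produce a type-A child with a type-O mother.
Dmitri (type B): no genotype consistent with that phenotype can produce a type-A child with a type-O mother.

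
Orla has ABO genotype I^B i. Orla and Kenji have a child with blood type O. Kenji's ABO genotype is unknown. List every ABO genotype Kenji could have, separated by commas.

I^A i, I^B i, i i

For each candidate genotype of Kenji, check whether crossing it with I^B i can produce every observed child phenotype.
  I^A I^A → possible child types {A, AB} ✗
  I^A I^B → possible child types {A, B, AB} ✗
  I^A i → possible child types {O, A, B, AB} ✓
  I^B I^B → possible child types {B} ✗
  I^B i → possible child types {O, B} ✓
  i i → possible child types {O, B} ✓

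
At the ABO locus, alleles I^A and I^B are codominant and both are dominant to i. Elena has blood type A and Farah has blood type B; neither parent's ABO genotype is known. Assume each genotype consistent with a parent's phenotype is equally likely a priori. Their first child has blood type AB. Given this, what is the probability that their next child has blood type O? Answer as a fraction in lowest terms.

Possible genotypes: Elena ∈ {I^A I^A, I^A i}; Farah ∈ {I^B I^B, I^B i}.
Weight each parental genotype pair by prior × P(type-AB child):
  I^A I^A × I^B I^B: posterior weight 4/9; P(next child type O) = 0.
  I^A I^A × I^B i: posterior weight 2/9; P(next child type O) = 0.
  I^A i × I^B I^B: posterior weight 2/9; P(next child type O) = 0.
  I^A i × I^B i: posterior weight 1/9; P(next child type O) = 1/4.
Weighted sum = 1/36.

1/36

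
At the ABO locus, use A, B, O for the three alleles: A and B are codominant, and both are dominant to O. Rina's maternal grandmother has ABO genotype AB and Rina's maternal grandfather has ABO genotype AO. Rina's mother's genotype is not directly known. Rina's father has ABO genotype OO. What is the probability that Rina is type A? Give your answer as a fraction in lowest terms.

Rina's mother's ABO genotype from AB × AO: 1/4 AA, 1/4 AB, 1/4 AO, 1/4 BO.
Crossing each possibility with the father OO and summing P(type A): 1/4·1 + 1/4·1/2 + 1/4·1/2 + 1/4·0 = 1/2.

1/2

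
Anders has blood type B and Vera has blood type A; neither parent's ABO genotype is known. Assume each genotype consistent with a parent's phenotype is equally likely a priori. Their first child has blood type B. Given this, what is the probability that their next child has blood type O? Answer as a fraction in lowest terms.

Possible genotypes: Anders ∈ {BB, BO}; Vera ∈ {AA, AO}.
Weight each parental genotype pair by prior × P(type-B child):
  BB × AO: posterior weight 2/3; P(next child type O) = 0.
  BO × AO: posterior weight 1/3; P(next child type O) = 1/4.
Weighted sum = 1/12.

1/12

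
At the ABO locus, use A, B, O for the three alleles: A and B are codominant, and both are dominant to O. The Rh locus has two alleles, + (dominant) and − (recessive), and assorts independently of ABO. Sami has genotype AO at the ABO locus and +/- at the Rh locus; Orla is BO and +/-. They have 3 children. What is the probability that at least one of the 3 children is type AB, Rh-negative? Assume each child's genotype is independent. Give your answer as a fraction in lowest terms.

721/4096

ABO cross AO × BO → 1/4 O, 1/4 A, 1/4 B, 1/4 AB.
Rh cross +/- × +/- → 3/4 Rh+, 1/4 Rh-; so P(type AB, Rh-negative) = 1/4 × 1/4 = 1/16 per child.
P(none) = (15/16)^3 = 3375/4096; P(at least one) = 1 − 3375/4096 = 721/4096.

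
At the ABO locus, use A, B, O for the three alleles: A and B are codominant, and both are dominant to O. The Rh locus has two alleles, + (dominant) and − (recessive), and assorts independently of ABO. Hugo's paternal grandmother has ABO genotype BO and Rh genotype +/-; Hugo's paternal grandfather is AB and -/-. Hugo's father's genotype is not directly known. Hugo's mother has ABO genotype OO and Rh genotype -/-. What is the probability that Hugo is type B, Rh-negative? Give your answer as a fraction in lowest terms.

Hugo's father's ABO genotype from BO × AB: 1/4 AB, 1/4 AO, 1/4 BB, 1/4 BO.
Crossing each possibility with the mother OO and summing P(type B): 1/4·1/2 + 1/4·0 + 1/4·1 + 1/4·1/2 = 1/2.
Similarly for Rh via the father's Rh distribution: P(Rh-) = 3/4.
Independent loci: 1/2 × 3/4 = 3/8.

3/8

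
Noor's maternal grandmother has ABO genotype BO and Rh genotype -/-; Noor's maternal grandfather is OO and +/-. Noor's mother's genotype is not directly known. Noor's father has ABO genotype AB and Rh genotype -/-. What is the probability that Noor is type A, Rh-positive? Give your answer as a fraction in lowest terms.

Noor's mother's ABO genotype from BO × OO: 1/2 BO, 1/2 OO.
Crossing each possibility with the father AB and summing P(type A): 1/2·1/4 + 1/2·1/2 = 3/8.
Similarly for Rh via the mother's Rh distribution: P(Rh+) = 1/4.
Independent loci: 3/8 × 1/4 = 3/32.

3/32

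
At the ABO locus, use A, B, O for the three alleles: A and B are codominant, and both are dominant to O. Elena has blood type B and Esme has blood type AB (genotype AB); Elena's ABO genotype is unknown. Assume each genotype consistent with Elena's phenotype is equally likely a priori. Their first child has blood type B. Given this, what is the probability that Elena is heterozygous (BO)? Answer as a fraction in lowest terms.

1/2

Possible genotypes: Elena ∈ {BB, BO}; Esme ∈ {AB}.
Weight each parental genotype pair by prior × P(type-B child):
  BB × AB: posterior weight 1/2.
  BO × AB: posterior weight 1/2.
Sum the posterior weight over pairs where Elena is BO: 1/2.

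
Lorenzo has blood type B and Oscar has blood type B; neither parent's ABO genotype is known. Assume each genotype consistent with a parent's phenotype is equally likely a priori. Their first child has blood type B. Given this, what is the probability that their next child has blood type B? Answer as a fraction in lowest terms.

Possible genotypes: Lorenzo ∈ {I^B I^B, I^B i}; Oscar ∈ {I^B I^B, I^B i}.
Weight each parental genotype pair by prior × P(type-B child):
  I^B I^B × I^B I^B: posterior weight 4/15; P(next child type B) = 1.
  I^B I^B × I^B i: posterior weight 4/15; P(next child type B) = 1.
  I^B i × I^B I^B: posterior weight 4/15; P(next child type B) = 1.
  I^B i × I^B i: posterior weight 1/5; P(next child type B) = 3/4.
Weighted sum = 19/20.

19/20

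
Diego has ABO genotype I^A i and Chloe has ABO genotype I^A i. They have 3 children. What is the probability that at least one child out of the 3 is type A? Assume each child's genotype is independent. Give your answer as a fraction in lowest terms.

63/64

ABO cross I^A i × I^A i → 1/4 O, 3/4 A.
So P(type A) = 3/4 per child.
P(none) = (1/4)^3 = 1/64; P(at least one) = 1 − 1/64 = 63/64.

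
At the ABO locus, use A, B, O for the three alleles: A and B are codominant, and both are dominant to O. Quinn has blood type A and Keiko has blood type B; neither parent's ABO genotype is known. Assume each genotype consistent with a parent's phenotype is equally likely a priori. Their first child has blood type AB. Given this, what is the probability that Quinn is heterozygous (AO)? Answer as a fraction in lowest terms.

Possible genotypes: Quinn ∈ {AA, AO}; Keiko ∈ {BB, BO}.
Weight each parental genotype pair by prior × P(type-AB child):
  AA × BB: posterior weight 4/9.
  AA × BO: posterior weight 2/9.
  AO × BB: posterior weight 2/9.
  AO × BO: posterior weight 1/9.
Sum the posterior weight over pairs where Quinn is AO: 1/3.

1/3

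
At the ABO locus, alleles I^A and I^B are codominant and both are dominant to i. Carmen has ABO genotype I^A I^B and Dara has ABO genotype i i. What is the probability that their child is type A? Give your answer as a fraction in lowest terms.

1/2

ABO cross I^A I^B × i i → offspring phenotypes: 1/2 A, 1/2 B.
So P(type A) = 1/2.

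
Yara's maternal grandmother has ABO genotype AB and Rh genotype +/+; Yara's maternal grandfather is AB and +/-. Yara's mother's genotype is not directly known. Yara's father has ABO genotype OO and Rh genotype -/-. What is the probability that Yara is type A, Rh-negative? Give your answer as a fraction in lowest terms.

Yara's mother's ABO genotype from AB × AB: 1/4 AA, 1/2 AB, 1/4 BB.
Crossing each possibility with the father OO and summing P(type A): 1/4·1 + 1/2·1/2 + 1/4·0 = 1/2.
Similarly for Rh via the mother's Rh distribution: P(Rh-) = 1/4.
Independent loci: 1/2 × 1/4 = 1/8.

1/8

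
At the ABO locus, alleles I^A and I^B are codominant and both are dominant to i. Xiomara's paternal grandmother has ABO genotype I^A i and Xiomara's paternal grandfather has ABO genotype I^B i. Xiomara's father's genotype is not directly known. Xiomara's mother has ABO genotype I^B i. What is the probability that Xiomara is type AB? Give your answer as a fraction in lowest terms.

Xiomara's father's ABO genotype from I^A i × I^B i: 1/4 I^A I^B, 1/4 I^A i, 1/4 I^B i, 1/4 i i.
Crossing each possibility with the mother I^B i and summing P(type AB): 1/4·1/4 + 1/4·1/4 + 1/4·0 + 1/4·0 = 1/8.

1/8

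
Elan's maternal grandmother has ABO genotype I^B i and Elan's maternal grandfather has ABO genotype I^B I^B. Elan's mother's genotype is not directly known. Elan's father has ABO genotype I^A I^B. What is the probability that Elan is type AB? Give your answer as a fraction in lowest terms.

Elan's mother's ABO genotype from I^B i × I^B I^B: 1/2 I^B I^B, 1/2 I^B i.
Crossing each possibility with the father I^A I^B and summing P(type AB): 1/2·1/2 + 1/2·1/4 = 3/8.

3/8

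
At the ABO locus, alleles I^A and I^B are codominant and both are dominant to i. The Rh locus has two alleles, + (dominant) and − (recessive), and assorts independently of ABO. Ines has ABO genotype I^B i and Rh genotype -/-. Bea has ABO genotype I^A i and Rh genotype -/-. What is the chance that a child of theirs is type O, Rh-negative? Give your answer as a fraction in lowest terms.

ABO cross I^B i × I^A i → offspring phenotypes: 1/4 O, 1/4 A, 1/4 B, 1/4 AB.
Rh cross -/- × -/- → 1 Rh-.
Independent loci: P(type O, Rh-negative) = 1/4 × 1 = 1/4.

1/4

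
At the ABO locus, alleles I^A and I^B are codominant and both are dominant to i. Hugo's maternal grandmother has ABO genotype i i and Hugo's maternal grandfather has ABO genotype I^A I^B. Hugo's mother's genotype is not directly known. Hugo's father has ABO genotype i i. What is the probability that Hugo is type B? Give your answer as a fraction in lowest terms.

Hugo's mother's ABO genotype from i i × I^A I^B: 1/2 I^A i, 1/2 I^B i.
Crossing each possibility with the father i i and summing P(type B): 1/2·0 + 1/2·1/2 = 1/4.

1/4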